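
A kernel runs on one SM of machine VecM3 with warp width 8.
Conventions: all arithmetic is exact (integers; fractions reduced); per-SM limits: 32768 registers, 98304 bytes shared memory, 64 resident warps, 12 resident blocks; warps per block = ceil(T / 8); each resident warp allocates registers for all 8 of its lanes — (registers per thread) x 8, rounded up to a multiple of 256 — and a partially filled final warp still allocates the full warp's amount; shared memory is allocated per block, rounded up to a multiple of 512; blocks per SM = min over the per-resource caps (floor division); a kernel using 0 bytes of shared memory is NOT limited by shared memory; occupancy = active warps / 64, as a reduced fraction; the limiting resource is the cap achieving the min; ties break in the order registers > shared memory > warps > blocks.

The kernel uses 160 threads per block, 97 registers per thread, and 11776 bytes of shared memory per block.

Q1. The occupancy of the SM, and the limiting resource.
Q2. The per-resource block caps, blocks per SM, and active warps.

Answer: occupancy 5/16, limited by registers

registers: 1 block
shared memory: 8 blocks
warps: 3 blocks
blocks: 12 blocks

Answer: 1 block, 20 active warps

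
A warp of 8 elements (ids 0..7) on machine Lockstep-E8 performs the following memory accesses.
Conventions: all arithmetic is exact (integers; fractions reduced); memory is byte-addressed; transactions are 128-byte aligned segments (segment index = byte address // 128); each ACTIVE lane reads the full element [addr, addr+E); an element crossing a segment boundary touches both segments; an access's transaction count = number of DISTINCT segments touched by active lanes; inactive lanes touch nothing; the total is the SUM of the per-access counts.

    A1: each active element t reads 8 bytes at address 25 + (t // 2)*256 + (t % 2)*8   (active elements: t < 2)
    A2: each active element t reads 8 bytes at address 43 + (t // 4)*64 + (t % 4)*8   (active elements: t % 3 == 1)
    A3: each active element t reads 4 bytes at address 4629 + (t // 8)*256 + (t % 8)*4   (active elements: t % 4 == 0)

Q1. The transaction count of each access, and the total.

A1: 1 transaction
A2: 2 transactions
A3: 1 transaction

Answer: 1,2,1; total 4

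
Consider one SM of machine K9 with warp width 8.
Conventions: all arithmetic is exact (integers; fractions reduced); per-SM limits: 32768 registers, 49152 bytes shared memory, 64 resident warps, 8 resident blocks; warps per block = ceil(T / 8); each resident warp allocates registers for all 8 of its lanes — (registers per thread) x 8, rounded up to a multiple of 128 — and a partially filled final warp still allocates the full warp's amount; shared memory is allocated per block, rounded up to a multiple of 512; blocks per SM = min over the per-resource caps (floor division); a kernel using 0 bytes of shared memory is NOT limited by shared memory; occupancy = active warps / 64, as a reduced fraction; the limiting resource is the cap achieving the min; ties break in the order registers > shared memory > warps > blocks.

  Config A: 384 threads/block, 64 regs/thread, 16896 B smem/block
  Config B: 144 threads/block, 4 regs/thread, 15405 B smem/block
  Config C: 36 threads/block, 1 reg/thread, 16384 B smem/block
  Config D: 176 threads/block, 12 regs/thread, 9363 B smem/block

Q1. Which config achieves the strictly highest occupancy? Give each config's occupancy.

occupancies: A 3/4, B 27/32, C 15/64, D 11/16

Answer: B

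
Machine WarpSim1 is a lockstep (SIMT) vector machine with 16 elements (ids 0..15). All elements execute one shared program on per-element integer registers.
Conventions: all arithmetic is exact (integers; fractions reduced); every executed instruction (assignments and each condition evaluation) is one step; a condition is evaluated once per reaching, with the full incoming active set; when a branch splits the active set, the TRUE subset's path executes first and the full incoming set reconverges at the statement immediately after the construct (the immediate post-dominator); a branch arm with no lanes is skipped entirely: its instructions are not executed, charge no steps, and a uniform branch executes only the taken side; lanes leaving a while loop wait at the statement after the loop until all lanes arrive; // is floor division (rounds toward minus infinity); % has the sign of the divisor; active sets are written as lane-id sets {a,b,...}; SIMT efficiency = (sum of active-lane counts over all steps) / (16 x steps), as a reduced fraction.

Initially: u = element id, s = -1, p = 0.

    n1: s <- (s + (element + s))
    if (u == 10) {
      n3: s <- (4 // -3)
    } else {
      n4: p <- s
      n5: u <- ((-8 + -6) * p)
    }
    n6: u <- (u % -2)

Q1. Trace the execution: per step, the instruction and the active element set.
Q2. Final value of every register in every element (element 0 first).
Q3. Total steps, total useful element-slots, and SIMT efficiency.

step 0: s <- (s + (element + s))     {0,1,2,3,4,5,6,7,8,9,10,11,12,13,14,15}
step 1: eval (u == 10)               {0,1,2,3,4,5,6,7,8,9,10,11,12,13,14,15}
step 2: s <- (4 // -3)               {10}
step 3: p <- s                       {0,1,2,3,4,5,6,7,8,9,11,12,13,14,15}
step 4: u <- ((-8 + -6) * p)         {0,1,2,3,4,5,6,7,8,9,11,12,13,14,15}
step 5: u <- (u % -2)                {0,1,2,3,4,5,6,7,8,9,10,11,12,13,14,15}

Answer: 6 steps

u: 0,0,0,0,0,0,0,0,0,0,0,0,0,0,0,0
s: -2,-1,0,1,2,3,4,5,6,7,-2,9,10,11,12,13
p: -2,-1,0,1,2,3,4,5,6,7,0,9,10,11,12,13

steps = 6; useful = 79; efficiency = 79/96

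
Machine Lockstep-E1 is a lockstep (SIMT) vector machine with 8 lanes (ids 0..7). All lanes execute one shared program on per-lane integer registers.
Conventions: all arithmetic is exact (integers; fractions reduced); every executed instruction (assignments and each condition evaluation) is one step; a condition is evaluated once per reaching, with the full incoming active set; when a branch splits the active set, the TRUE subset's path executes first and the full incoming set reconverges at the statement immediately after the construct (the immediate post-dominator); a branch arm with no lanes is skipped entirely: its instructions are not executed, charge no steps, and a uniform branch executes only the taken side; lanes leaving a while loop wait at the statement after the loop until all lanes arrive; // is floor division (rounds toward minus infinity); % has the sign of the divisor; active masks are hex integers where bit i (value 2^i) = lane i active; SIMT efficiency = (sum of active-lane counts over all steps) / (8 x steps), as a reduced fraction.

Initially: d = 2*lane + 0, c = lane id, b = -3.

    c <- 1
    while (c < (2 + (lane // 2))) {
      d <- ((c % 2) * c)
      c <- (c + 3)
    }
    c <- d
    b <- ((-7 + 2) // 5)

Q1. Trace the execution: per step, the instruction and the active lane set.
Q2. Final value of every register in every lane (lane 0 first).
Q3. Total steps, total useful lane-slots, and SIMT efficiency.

step 0: c <- 1                       0xff
step 1: eval (c < (2 + (lane // 2))) 0xff
step 2: d <- ((c % 2) * c)           0xff
step 3: c <- (c + 3)                 0xff
step 4: eval (c < (2 + (lane // 2))) 0xff
step 5: d <- ((c % 2) * c)           0xc0
step 6: c <- (c + 3)                 0xc0
step 7: eval (c < (2 + (lane // 2))) 0xc0
step 8: c <- d                       0xff
step 9: b <- ((-7 + 2) // 5)         0xff

Answer: 10 steps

d: 1,1,1,1,1,1,0,0
c: 1,1,1,1,1,1,0,0
b: -1,-1,-1,-1,-1,-1,-1,-1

steps = 10; useful = 62; efficiency = 62/80 = 31/40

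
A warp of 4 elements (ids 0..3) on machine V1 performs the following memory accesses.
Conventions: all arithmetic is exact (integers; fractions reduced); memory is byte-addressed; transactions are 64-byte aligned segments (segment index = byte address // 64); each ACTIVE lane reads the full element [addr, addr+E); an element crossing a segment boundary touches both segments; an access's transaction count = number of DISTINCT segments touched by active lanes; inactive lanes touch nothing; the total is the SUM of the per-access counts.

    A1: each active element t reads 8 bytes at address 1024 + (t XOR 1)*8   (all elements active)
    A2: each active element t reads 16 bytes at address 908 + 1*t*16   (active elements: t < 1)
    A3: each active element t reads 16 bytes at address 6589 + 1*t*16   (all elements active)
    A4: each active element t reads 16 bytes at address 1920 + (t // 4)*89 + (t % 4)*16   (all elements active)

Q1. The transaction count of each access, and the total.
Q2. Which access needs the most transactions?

A1: 1 transaction
A2: 1 transaction
A3: 2 transactions
A4: 1 transaction

Answer: 1,1,2,1; total 5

Answer: A3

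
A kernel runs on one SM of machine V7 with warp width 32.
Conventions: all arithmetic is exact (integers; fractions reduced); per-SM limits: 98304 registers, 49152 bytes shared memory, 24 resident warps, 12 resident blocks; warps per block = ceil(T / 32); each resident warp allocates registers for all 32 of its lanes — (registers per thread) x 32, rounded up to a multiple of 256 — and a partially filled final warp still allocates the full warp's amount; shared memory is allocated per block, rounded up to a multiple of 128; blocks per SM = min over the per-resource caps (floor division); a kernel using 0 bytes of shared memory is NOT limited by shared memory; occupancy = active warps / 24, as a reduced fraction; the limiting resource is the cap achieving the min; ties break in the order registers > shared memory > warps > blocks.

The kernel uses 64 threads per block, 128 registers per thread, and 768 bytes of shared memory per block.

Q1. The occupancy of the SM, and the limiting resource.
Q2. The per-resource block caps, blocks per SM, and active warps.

Answer: occupancy 1, limited by registers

registers: 12 blocks
shared memory: 64 blocks
warps: 12 blocks
blocks: 12 blocks

Answer: 12 blocks, 24 active warps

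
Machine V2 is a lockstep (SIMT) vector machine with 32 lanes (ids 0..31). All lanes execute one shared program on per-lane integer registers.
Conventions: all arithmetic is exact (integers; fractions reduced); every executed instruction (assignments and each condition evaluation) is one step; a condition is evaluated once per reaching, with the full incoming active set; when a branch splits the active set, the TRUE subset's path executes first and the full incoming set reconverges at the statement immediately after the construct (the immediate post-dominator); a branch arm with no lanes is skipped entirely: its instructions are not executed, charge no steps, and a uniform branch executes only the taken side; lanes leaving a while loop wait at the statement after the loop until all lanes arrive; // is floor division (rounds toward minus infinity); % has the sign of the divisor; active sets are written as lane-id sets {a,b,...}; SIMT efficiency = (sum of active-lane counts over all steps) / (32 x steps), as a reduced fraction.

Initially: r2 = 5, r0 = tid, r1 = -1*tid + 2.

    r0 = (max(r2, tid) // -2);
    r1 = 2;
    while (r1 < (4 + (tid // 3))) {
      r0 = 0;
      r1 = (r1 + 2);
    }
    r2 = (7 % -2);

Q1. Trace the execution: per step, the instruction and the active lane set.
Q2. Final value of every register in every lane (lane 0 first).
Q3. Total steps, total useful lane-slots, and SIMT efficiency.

step 0: r0 <- (max(r2, tid) // -2)   {0,1,2,3,4,5,6,7,8,9,10,11,12,13,14,15,16,17,18,19,20,21,22,23,24,25,26,27,28,29,30,31}
step 1: r1 <- 2                      {0,1,2,3,4,5,6,7,8,9,10,11,12,13,14,15,16,17,18,19,20,21,22,23,24,25,26,27,28,29,30,31}
step 2: eval (r1 < (4 + (tid // 3))) {0,1,2,3,4,5,6,7,8,9,10,11,12,13,14,15,16,17,18,19,20,21,22,23,24,25,26,27,28,29,30,31}
step 3: r0 <- 0                      {0,1,2,3,4,5,6,7,8,9,10,11,12,13,14,15,16,17,18,19,20,21,22,23,24,25,26,27,28,29,30,31}
step 4: r1 <- (r1 + 2)               {0,1,2,3,4,5,6,7,8,9,10,11,12,13,14,15,16,17,18,19,20,21,22,23,24,25,26,27,28,29,30,31}
step 5: eval (r1 < (4 + (tid // 3))) {0,1,2,3,4,5,6,7,8,9,10,11,12,13,14,15,16,17,18,19,20,21,22,23,24,25,26,27,28,29,30,31}
step 6: r0 <- 0                      {3,4,5,6,7,8,9,10,11,12,13,14,15,16,17,18,19,20,21,22,23,24,25,26,27,28,29,30,31}
step 7: r1 <- (r1 + 2)               {3,4,5,6,7,8,9,10,11,12,13,14,15,16,17,18,19,20,21,22,23,24,25,26,27,28,29,30,31}
step 8: eval (r1 < (4 + (tid // 3))) {3,4,5,6,7,8,9,10,11,12,13,14,15,16,17,18,19,20,21,22,23,24,25,26,27,28,29,30,31}
step 9: r0 <- 0                      {9,10,11,12,13,14,15,16,17,18,19,20,21,22,23,24,25,26,27,28,29,30,31}
step 10: r1 <- (r1 + 2)               {9,10,11,12,13,14,15,16,17,18,19,20,21,22,23,24,25,26,27,28,29,30,31}
step 11: eval (r1 < (4 + (tid // 3))) {9,10,11,12,13,14,15,16,17,18,19,20,21,22,23,24,25,26,27,28,29,30,31}
step 12: r0 <- 0                      {15,16,17,18,19,20,21,22,23,24,25,26,27,28,29,30,31}
step 13: r1 <- (r1 + 2)               {15,16,17,18,19,20,21,22,23,24,25,26,27,28,29,30,31}
step 14: eval (r1 < (4 + (tid // 3))) {15,16,17,18,19,20,21,22,23,24,25,26,27,28,29,30,31}
step 15: r0 <- 0                      {21,22,23,24,25,26,27,28,29,30,31}
step 16: r1 <- (r1 + 2)               {21,22,23,24,25,26,27,28,29,30,31}
step 17: eval (r1 < (4 + (tid // 3))) {21,22,23,24,25,26,27,28,29,30,31}
step 18: r0 <- 0                      {27,28,29,30,31}
step 19: r1 <- (r1 + 2)               {27,28,29,30,31}
step 20: eval (r1 < (4 + (tid // 3))) {27,28,29,30,31}
step 21: r2 <- (7 % -2)               {0,1,2,3,4,5,6,7,8,9,10,11,12,13,14,15,16,17,18,19,20,21,22,23,24,25,26,27,28,29,30,31}

Answer: 22 steps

r2: -1,-1,-1,-1,-1,-1,-1,-1,-1,-1,-1,-1,-1,-1,-1,-1,-1,-1,-1,-1,-1,-1,-1,-1,-1,-1,-1,-1,-1,-1,-1,-1
r0: 0,0,0,0,0,0,0,0,0,0,0,0,0,0,0,0,0,0,0,0,0,0,0,0,0,0,0,0,0,0,0,0
r1: 4,4,4,6,6,6,6,6,6,8,8,8,8,8,8,10,10,10,10,10,10,12,12,12,12,12,12,14,14,14,14,14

steps = 22; useful = 479; efficiency = 479/704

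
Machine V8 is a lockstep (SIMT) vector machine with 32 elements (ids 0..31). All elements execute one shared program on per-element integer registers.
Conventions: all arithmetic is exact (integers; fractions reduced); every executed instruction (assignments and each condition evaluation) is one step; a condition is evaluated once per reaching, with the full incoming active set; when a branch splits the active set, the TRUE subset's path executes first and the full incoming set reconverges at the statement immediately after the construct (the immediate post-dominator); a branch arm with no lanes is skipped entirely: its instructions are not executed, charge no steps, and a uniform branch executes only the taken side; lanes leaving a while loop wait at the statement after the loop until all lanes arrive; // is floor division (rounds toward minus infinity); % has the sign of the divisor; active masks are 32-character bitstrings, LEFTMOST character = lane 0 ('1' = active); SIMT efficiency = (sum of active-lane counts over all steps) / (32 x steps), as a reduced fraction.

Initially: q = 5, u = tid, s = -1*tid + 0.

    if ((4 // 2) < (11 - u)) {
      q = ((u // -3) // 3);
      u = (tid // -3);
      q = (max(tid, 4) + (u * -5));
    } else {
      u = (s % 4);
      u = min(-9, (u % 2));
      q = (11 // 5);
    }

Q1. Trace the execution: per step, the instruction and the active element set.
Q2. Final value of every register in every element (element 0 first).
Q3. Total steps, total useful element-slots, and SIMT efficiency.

step 0: eval ((4 // 2) < (11 - u))   11111111111111111111111111111111
step 1: q <- ((u // -3) // 3)        11111111100000000000000000000000
step 2: u <- (tid // -3)             11111111100000000000000000000000
step 3: q <- (max(tid, 4) + (u * -5)) 11111111100000000000000000000000
step 4: u <- (s % 4)                 00000000011111111111111111111111
step 5: u <- min(-9, (u % 2))        00000000011111111111111111111111
step 6: q <- (11 // 5)               00000000011111111111111111111111

Answer: 7 steps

q: 4,9,9,9,14,15,16,22,23,2,2,2,2,2,2,2,2,2,2,2,2,2,2,2,2,2,2,2,2,2,2,2
u: 0,-1,-1,-1,-2,-2,-2,-3,-3,-9,-9,-9,-9,-9,-9,-9,-9,-9,-9,-9,-9,-9,-9,-9,-9,-9,-9,-9,-9,-9,-9,-9
s: 0,-1,-2,-3,-4,-5,-6,-7,-8,-9,-10,-11,-12,-13,-14,-15,-16,-17,-18,-19,-20,-21,-22,-23,-24,-25,-26,-27,-28,-29,-30,-31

steps = 7; useful = 128; efficiency = 128/224 = 4/7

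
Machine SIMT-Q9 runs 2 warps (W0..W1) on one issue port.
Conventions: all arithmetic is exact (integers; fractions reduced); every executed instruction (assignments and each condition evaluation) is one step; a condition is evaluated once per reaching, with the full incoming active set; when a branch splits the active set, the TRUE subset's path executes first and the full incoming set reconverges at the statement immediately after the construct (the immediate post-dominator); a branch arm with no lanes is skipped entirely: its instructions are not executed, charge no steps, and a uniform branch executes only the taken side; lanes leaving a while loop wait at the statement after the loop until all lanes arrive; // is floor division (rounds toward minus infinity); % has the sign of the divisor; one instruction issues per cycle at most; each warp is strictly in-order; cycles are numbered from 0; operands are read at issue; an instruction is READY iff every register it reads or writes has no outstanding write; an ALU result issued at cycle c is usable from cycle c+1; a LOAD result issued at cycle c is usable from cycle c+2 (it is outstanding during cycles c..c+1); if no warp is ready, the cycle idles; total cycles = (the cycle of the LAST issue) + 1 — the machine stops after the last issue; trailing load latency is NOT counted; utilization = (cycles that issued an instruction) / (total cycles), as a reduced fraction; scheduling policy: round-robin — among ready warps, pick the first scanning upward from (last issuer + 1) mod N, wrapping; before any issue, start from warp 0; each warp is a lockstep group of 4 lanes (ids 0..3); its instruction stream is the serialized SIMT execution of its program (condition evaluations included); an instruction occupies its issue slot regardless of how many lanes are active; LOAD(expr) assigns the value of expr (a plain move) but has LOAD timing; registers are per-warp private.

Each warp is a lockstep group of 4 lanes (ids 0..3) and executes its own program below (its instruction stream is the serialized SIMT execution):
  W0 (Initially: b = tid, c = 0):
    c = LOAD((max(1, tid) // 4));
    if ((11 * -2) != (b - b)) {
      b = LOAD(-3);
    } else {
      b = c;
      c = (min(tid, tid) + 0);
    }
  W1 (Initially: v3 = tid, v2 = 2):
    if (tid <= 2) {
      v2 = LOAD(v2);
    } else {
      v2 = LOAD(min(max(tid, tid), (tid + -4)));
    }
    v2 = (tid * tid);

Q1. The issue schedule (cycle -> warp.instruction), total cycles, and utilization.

cycle 0: W0.I0
cycle 1: W1.I0
cycle 2: W0.I1
cycle 3: W1.I1
cycle 4: W0.I2
cycle 5: W1.I2
cycle 6: idle
cycle 7: W1.I3

Answer: 8 cycles, utilization 7/8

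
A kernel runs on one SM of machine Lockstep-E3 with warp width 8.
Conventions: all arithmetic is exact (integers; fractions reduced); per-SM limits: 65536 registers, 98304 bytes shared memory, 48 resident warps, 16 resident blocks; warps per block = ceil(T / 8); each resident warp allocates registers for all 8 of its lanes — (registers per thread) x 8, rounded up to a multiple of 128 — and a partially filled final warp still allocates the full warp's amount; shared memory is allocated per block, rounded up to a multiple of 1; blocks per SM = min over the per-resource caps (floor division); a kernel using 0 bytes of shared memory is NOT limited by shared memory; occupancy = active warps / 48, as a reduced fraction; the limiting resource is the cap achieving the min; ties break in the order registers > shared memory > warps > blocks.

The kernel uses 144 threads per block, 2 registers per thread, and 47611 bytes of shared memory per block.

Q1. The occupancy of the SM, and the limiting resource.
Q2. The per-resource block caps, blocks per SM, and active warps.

Answer: occupancy 3/4, limited by shared memory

registers: 28 blocks
shared memory: 2 blocks
warps: 2 blocks
blocks: 16 blocks

Answer: 2 blocks, 36 active warps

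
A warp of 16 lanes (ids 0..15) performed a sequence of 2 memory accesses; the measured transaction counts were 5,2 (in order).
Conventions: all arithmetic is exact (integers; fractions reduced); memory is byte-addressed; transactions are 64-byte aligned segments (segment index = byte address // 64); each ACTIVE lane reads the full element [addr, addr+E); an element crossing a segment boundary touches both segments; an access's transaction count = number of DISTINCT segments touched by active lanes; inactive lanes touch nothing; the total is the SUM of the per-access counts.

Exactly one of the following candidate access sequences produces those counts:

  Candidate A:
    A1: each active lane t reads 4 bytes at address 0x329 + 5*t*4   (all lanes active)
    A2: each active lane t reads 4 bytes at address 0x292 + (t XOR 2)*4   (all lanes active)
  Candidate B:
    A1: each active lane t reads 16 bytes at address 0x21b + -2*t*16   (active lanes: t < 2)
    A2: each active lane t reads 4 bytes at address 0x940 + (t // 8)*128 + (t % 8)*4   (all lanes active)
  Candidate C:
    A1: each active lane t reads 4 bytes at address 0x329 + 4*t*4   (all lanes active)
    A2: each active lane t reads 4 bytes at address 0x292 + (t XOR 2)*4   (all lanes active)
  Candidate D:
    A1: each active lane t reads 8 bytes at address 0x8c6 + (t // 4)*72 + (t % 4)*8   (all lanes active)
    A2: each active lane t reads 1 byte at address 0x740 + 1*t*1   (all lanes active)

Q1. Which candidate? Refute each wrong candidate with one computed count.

A: A1 gives 6 transactions, not 5
B: A1 gives 2 transactions, not 5
D: A1 gives 4 transactions, not 5
C: all counts match (5,2)

Answer: C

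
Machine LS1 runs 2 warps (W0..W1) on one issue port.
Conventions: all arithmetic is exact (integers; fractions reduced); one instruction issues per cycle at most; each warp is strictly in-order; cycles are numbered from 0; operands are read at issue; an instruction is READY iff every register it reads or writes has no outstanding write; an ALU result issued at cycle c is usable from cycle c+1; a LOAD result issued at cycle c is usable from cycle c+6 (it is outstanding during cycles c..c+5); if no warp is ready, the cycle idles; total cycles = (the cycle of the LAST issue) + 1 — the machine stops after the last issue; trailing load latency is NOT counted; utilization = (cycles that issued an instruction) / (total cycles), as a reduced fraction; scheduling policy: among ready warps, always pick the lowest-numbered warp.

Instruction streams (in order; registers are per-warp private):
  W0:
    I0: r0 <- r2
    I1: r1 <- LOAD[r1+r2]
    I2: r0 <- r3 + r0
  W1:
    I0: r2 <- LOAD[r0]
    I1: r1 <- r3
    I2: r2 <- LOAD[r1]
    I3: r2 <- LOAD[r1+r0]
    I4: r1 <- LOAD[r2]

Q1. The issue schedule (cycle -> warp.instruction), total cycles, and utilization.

cycle 0: W0.I0
cycle 1: W0.I1
cycle 2: W0.I2
cycle 3: W1.I0
cycle 4: W1.I1
cycle 5: idle
cycle 6: idle
cycle 7: idle
cycle 8: idle
cycle 9: W1.I2
cycle 10: idle
cycle 11: idle
cycle 12: idle
cycle 13: idle
cycle 14: idle
cycle 15: W1.I3
cycle 16: idle
cycle 17: idle
cycle 18: idle
cycle 19: idle
cycle 20: idle
cycle 21: W1.I4

Answer: 22 cycles, utilization 4/11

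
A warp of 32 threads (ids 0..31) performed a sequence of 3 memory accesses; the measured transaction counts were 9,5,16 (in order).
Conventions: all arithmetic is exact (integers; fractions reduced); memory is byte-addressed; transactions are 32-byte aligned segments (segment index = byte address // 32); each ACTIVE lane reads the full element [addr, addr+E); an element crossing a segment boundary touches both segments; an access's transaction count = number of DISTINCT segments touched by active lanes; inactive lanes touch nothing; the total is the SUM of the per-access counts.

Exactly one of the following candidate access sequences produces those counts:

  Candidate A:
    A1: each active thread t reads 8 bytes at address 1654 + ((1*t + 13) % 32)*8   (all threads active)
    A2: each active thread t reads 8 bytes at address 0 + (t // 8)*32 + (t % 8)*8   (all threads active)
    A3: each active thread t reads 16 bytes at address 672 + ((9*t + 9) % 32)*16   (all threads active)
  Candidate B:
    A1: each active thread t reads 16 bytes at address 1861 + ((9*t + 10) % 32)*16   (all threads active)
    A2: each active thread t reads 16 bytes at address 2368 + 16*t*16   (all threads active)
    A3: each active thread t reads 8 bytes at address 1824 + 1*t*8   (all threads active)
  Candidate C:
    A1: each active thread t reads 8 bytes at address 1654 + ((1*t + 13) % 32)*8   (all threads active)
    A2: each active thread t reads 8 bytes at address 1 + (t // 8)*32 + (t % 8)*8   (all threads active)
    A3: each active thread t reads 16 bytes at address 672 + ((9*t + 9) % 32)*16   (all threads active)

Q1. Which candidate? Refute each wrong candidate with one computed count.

B: A1 gives 17 transactions, not 9
C: A2 gives 6 transactions, not 5
A: all counts match (9,5,16)

Answer: A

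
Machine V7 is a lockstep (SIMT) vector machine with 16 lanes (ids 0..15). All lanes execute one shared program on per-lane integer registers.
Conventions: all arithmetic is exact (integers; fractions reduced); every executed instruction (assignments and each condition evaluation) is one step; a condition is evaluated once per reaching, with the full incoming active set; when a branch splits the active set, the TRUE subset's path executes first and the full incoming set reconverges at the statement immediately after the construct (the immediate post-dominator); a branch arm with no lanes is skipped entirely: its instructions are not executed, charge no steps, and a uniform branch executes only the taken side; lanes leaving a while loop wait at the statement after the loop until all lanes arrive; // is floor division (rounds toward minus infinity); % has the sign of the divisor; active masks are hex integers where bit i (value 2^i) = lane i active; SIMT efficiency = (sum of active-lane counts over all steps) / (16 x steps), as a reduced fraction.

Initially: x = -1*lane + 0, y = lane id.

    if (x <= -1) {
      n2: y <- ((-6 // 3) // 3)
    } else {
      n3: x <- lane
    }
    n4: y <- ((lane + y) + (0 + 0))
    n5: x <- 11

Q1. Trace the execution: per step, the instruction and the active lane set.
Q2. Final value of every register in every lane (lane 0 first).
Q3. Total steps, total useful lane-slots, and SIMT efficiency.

step 0: eval (x <= -1)               0xffff
step 1: y <- ((-6 // 3) // 3)        0xfffe
step 2: x <- lane                    0x0001
step 3: y <- ((lane + y) + (0 + 0))  0xffff
step 4: x <- 11                      0xffff

Answer: 5 steps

x: 11,11,11,11,11,11,11,11,11,11,11,11,11,11,11,11
y: 0,0,1,2,3,4,5,6,7,8,9,10,11,12,13,14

steps = 5; useful = 64; efficiency = 64/80 = 4/5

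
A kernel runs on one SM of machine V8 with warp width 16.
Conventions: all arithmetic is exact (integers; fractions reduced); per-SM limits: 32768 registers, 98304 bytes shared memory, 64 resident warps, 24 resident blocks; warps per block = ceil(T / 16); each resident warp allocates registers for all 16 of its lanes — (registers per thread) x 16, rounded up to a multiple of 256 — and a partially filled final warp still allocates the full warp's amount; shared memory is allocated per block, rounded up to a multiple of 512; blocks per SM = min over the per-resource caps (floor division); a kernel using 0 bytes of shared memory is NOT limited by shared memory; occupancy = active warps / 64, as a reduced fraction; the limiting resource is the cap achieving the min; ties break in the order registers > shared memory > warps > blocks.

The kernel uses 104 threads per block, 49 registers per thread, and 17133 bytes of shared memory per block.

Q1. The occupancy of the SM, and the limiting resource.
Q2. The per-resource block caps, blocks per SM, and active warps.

Answer: occupancy 7/16, limited by registers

registers: 4 blocks
shared memory: 5 blocks
warps: 9 blocks
blocks: 24 blocks

Answer: 4 blocks, 28 active warps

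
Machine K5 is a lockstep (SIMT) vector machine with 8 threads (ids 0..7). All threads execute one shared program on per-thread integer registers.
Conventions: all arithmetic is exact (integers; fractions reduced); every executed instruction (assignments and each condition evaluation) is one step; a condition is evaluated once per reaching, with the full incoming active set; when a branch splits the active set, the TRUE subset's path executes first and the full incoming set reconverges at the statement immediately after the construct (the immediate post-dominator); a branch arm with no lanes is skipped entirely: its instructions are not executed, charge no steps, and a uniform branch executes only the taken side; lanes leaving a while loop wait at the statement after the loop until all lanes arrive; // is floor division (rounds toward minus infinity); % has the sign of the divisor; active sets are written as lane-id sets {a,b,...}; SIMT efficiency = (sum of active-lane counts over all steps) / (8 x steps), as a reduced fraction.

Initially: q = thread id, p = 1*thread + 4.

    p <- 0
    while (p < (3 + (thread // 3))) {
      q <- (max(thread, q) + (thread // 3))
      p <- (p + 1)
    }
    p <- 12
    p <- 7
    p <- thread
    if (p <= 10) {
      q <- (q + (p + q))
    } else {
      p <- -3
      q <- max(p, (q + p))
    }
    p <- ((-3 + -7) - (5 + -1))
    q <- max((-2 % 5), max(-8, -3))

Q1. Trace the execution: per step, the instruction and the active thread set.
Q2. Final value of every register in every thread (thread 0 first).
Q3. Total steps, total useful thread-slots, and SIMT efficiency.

step 0: p <- 0                       {0,1,2,3,4,5,6,7}
step 1: eval (p < (3 + (thread // 3))) {0,1,2,3,4,5,6,7}
step 2: q <- (max(thread, q) + (thread // 3)) {0,1,2,3,4,5,6,7}
step 3: p <- (p + 1)                 {0,1,2,3,4,5,6,7}
step 4: eval (p < (3 + (thread // 3))) {0,1,2,3,4,5,6,7}
step 5: q <- (max(thread, q) + (thread // 3)) {0,1,2,3,4,5,6,7}
step 6: p <- (p + 1)                 {0,1,2,3,4,5,6,7}
step 7: eval (p < (3 + (thread // 3))) {0,1,2,3,4,5,6,7}
step 8: q <- (max(thread, q) + (thread // 3)) {0,1,2,3,4,5,6,7}
step 9: p <- (p + 1)                 {0,1,2,3,4,5,6,7}
step 10: eval (p < (3 + (thread // 3))) {0,1,2,3,4,5,6,7}
step 11: q <- (max(thread, q) + (thread // 3)) {3,4,5,6,7}
step 12: p <- (p + 1)                 {3,4,5,6,7}
step 13: eval (p < (3 + (thread // 3))) {3,4,5,6,7}
step 14: q <- (max(thread, q) + (thread // 3)) {6,7}
step 15: p <- (p + 1)                 {6,7}
step 16: eval (p < (3 + (thread // 3))) {6,7}
step 17: p <- 12                      {0,1,2,3,4,5,6,7}
step 18: p <- 7                       {0,1,2,3,4,5,6,7}
step 19: p <- thread                  {0,1,2,3,4,5,6,7}
step 20: eval (p <= 10)               {0,1,2,3,4,5,6,7}
step 21: q <- (q + (p + q))           {0,1,2,3,4,5,6,7}
step 22: p <- ((-3 + -7) - (5 + -1))  {0,1,2,3,4,5,6,7}
step 23: q <- max((-2 % 5), max(-8, -3)) {0,1,2,3,4,5,6,7}

Answer: 24 steps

q: 3,3,3,3,3,3,3,3
p: -14,-14,-14,-14,-14,-14,-14,-14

steps = 24; useful = 165; efficiency = 165/192 = 55/64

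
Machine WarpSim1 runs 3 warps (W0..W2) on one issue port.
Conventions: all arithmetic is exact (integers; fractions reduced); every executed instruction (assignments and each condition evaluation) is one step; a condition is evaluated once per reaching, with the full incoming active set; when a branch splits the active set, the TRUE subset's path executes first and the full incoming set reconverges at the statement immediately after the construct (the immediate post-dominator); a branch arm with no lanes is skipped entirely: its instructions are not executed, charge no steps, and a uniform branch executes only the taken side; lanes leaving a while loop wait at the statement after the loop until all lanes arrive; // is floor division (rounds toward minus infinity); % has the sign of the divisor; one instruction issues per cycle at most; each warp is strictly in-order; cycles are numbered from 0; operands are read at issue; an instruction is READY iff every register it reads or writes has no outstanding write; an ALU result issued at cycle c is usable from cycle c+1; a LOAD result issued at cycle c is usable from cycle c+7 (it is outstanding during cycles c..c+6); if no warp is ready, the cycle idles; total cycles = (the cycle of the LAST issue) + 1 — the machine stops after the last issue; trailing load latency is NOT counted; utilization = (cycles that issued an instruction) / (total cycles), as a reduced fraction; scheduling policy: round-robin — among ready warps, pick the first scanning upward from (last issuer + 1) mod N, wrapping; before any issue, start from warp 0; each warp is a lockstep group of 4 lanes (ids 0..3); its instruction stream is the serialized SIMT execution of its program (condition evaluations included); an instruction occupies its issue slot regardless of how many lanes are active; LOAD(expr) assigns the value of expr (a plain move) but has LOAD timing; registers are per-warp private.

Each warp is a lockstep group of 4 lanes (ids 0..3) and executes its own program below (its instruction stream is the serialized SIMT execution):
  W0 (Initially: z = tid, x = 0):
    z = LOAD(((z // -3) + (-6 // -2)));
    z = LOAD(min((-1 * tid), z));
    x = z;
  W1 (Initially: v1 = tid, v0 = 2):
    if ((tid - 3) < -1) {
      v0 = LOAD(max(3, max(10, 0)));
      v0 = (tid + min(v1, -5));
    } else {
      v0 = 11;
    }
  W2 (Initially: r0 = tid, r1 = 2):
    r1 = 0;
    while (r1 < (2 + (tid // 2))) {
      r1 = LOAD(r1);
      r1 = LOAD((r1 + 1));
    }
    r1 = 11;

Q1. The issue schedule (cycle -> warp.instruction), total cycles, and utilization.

cycle 0: W0.I0
cycle 1: W1.I0
cycle 2: W2.I0
cycle 3: W1.I1
cycle 4: W2.I1
cycle 5: W2.I2
cycle 6: idle
cycle 7: W0.I1
cycle 8: idle
cycle 9: idle
cycle 10: W1.I2
cycle 11: W1.I3
cycle 12: W2.I3
cycle 13: idle
cycle 14: W0.I2
cycle 15: idle
cycle 16: idle
cycle 17: idle
cycle 18: idle
cycle 19: W2.I4
cycle 20: W2.I5
cycle 21: idle
cycle 22: idle
cycle 23: idle
cycle 24: idle
cycle 25: idle
cycle 26: idle
cycle 27: W2.I6
cycle 28: idle
cycle 29: idle
cycle 30: idle
cycle 31: idle
cycle 32: idle
cycle 33: idle
cycle 34: W2.I7
cycle 35: W2.I8
cycle 36: idle
cycle 37: idle
cycle 38: idle
cycle 39: idle
cycle 40: idle
cycle 41: idle
cycle 42: W2.I9
cycle 43: idle
cycle 44: idle
cycle 45: idle
cycle 46: idle
cycle 47: idle
cycle 48: idle
cycle 49: W2.I10
cycle 50: W2.I11

Answer: 51 cycles, utilization 19/51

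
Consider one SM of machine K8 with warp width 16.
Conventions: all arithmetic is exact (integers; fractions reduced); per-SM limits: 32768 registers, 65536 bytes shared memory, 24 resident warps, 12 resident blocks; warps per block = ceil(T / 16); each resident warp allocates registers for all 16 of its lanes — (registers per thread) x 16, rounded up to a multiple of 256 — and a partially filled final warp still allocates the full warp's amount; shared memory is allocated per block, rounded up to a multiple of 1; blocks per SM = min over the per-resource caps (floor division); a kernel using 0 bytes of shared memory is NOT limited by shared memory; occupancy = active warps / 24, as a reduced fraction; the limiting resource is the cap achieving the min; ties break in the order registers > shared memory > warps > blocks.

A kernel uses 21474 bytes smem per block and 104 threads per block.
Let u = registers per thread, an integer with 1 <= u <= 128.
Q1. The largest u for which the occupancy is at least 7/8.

Answer: u = 96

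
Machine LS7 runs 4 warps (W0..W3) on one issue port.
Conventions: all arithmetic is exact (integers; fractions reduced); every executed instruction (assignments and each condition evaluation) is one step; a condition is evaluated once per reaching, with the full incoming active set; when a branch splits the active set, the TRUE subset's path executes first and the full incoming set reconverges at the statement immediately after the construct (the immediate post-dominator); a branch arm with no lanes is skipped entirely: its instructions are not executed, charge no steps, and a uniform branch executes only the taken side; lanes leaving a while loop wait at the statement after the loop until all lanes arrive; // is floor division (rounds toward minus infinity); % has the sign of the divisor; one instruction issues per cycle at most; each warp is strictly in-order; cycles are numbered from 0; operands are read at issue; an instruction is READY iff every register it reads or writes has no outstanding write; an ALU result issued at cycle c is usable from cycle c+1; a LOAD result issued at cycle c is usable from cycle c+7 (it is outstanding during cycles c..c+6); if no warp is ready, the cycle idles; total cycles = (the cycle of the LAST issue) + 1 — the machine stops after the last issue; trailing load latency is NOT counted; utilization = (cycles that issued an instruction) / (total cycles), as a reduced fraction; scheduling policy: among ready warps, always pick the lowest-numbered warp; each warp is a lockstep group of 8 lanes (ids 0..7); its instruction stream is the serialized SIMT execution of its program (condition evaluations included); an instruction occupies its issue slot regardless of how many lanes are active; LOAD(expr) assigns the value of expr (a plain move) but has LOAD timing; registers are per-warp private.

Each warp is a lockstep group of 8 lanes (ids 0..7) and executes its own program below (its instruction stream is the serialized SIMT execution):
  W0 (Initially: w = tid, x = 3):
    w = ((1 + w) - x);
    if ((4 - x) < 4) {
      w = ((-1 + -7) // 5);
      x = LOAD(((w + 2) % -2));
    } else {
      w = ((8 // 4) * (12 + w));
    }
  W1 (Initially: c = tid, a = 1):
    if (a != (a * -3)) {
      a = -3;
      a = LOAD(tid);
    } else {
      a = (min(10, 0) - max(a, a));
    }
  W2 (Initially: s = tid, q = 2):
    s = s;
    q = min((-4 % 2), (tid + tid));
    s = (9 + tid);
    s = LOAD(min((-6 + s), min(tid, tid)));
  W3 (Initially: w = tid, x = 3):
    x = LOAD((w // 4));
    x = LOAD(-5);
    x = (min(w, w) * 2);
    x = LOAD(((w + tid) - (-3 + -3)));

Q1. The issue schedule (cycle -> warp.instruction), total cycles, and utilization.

cycle 0: W0.I0
cycle 1: W0.I1
cycle 2: W0.I2
cycle 3: W0.I3
cycle 4: W1.I0
cycle 5: W1.I1
cycle 6: W1.I2
cycle 7: W2.I0
cycle 8: W2.I1
cycle 9: W2.I2
cycle 10: W2.I3
cycle 11: W3.I0
cycle 12: idle
cycle 13: idle
cycle 14: idle
cycle 15: idle
cycle 16: idle
cycle 17: idle
cycle 18: W3.I1
cycle 19: idle
cycle 20: idle
cycle 21: idle
cycle 22: idle
cycle 23: idle
cycle 24: idle
cycle 25: W3.I2
cycle 26: W3.I3

Answer: 27 cycles, utilization 5/9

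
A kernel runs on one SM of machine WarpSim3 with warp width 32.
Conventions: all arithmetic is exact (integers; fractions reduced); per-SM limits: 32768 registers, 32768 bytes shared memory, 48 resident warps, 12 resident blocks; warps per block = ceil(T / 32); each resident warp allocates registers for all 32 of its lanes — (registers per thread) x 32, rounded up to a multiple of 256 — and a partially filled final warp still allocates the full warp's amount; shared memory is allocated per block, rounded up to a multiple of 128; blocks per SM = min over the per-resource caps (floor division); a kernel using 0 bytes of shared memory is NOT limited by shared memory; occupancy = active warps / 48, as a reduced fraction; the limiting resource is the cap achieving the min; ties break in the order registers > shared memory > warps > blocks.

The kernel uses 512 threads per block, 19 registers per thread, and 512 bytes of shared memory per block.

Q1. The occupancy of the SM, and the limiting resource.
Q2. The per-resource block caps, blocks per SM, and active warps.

Answer: occupancy 2/3, limited by registers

registers: 2 blocks
shared memory: 64 blocks
warps: 3 blocks
blocks: 12 blocks

Answer: 2 blocks, 32 active warps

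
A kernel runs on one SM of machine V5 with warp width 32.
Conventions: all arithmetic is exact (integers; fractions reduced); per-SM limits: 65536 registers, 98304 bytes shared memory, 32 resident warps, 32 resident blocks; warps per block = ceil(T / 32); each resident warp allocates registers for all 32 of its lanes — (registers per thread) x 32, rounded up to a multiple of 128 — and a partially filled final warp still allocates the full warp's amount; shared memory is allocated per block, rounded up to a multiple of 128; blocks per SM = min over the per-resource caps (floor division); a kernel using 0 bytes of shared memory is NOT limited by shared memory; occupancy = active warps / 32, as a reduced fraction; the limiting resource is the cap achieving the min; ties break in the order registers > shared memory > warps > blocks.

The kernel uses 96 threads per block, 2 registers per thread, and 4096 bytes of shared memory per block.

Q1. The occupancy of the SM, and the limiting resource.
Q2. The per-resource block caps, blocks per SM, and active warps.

Answer: occupancy 15/16, limited by warps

registers: 170 blocks
shared memory: 24 blocks
warps: 10 blocks
blocks: 32 blocks

Answer: 10 blocks, 30 active warps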